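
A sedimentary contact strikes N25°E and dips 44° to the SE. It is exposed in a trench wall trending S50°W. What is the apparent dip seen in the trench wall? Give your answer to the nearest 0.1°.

22.2°

Angle between strike (N25°E) and section (S50°W): β = 25°.
tan(apparent dip) = tan 44° · sin 25° = 0.4081
α = arctan(0.4081) = 22.20°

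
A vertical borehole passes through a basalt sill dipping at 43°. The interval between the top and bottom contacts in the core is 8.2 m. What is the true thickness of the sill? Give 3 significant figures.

6.00 m

True thickness t = h · cos(dip) = 8.2 × cos 43°
t = 8.2 × 0.7314 = 5.997 m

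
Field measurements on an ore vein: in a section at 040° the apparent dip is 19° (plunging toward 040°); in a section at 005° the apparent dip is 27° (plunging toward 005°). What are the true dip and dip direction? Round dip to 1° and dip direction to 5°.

true dip 28°, dip direction 350°

The two traces are lines in the plane: v₁ = (sin 40°·cos 19°, cos 40°·cos 19°, −sin 19°), v₂ = (sin 5°·cos 27°, cos 5°·cos 27°, −sin 27°).
Cross product v₁ × v₂ gives the pole to the plane: n ∝ (-0.040, 0.251, 0.483).
Dip δ = arctan(|n_h|/n_z) = arctan(0.254/0.483) = 27.7°.
Dip direction = atan2(-0.040, 0.251) = 351° (azimuth of n's horizontal projection).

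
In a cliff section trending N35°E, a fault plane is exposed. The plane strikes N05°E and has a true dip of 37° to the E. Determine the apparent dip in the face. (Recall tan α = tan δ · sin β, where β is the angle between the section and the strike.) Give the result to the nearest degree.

The section lies 30° from the strike.
tan(apparent dip) = tan 37° · sin 30° = 0.3768
α = arctan(0.3768) = 20.65°

21°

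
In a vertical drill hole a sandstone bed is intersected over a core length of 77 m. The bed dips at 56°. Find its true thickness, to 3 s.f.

True thickness t = h · cos(dip) = 77 × cos 56°
t = 77 × 0.5592 = 43.058 m

43.1 m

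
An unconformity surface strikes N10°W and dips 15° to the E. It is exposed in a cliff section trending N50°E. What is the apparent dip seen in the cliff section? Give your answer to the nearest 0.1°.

The section lies 60° from the strike.
tan(apparent dip) = tan 15° · sin 60° = 0.2321
α = arctan(0.2321) = 13.06°

13.1°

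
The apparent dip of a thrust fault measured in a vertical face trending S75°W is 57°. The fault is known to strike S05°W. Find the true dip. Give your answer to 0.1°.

58.6°

β = acute angle between strike S05°W and section S75°W = 70°.
tan(true dip) = tan 57° / sin 70° = 1.6387
true dip = arctan 1.6387 = 58.61°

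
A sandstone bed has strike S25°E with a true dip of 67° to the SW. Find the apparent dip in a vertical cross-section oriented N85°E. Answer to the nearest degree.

66°

The section lies 70° from the strike.
tan(apparent dip) = tan 67° · sin 70° = 2.2138
α = arctan(2.2138) = 65.69°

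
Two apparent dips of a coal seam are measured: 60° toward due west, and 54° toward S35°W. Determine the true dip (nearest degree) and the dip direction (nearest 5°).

Represent each trace as a vector plunging at its apparent dip toward its trend (east-north-up frame): v₁ = (-0.500, -0.000, -0.866), v₂ = (-0.337, -0.481, -0.809).
Cross product v₁ × v₂ gives the pole to the plane: n ∝ (-0.417, -0.113, 0.241).
Dip δ = arctan(|n_h|/n_z) = arctan(0.432/0.241) = 60.9°.
The horizontal component of n points toward azimuth atan2(n_x, n_y) = 255°, the dip direction.

true dip 61°, dip direction 255°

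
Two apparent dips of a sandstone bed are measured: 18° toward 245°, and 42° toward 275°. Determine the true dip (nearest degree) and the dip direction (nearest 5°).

true dip 52°, dip direction 320°

The two traces are lines in the plane: v₁ = (sin 245°·cos 18°, cos 245°·cos 18°, −sin 18°), v₂ = (sin 275°·cos 42°, cos 275°·cos 42°, −sin 42°).
n = v₁ × v₂ = (-0.289, 0.348, 0.353) (taken with n_z > 0).
tan δ = √(n_x²+n_y²)/n_z = 0.452/0.353, so δ = 52.0°.
Dip direction = azimuth of (n_x, n_y) = atan2(-0.289, 0.348) = 320°.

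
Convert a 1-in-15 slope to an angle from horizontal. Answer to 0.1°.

tan θ = 1/15 = 0.0667
θ = arctan(0.0667) = 3.81°

3.8°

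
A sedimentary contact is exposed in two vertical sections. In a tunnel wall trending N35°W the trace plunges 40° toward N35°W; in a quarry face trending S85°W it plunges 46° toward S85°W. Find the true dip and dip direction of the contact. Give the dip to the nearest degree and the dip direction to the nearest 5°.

true dip 48°, dip direction 285°

Represent each trace as a vector plunging at its apparent dip toward its trend (east-north-up frame): v₁ = (-0.439, 0.628, -0.643), v₂ = (-0.692, -0.061, -0.719).
Cross product v₁ × v₂ gives the pole to the plane: n ∝ (-0.490, 0.129, 0.461).
tan δ = √(n_x²+n_y²)/n_z = 0.507/0.461, so δ = 47.7°.
Dip direction = atan2(-0.490, 0.129) = 285° (azimuth of n's horizontal projection).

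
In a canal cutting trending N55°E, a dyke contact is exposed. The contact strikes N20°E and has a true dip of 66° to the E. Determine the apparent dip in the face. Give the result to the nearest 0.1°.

52.2°

Angle between strike (N20°E) and section (N55°E): β = 35°.
tan(apparent dip) = tan 66° · sin 35° = 1.2883
apparent dip = arctan 1.2883 = 52.18°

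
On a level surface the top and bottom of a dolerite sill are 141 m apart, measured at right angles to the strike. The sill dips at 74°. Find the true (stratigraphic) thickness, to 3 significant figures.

136 m

True thickness t = w · sin(dip) = 141 × sin 74°
t = 141 × 0.9613 = 135.538 m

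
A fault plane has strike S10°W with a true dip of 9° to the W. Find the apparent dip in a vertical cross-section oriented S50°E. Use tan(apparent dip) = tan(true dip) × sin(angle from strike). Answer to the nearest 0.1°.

7.8°

The strike is S10°W and the section trends S50°E; the acute angle between them is β = 60°.
tan α = tan 9° × sin 60° = 0.1584 × 0.8660 = 0.1372
apparent dip = arctan 0.1372 = 7.81°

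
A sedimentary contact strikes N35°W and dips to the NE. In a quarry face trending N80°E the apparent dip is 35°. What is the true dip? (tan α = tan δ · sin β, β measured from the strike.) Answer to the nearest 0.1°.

37.7°

The section is 65° from the strike.
tan(true dip) = tan 35° / sin 65° = 0.7726
true dip = arctan 0.7726 = 37.69°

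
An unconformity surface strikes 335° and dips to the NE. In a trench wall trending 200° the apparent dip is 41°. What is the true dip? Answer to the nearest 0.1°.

The section is 45° from the strike.
tan δ = tan α / sin β = tan 41° / sin 45° = 0.8693 / 0.7071 = 1.2294
true dip = arctan 1.2294 = 50.87°

50.9°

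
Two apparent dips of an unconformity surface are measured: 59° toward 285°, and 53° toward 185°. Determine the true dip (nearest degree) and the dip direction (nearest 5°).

Each apparent-dip line lies in the plane. As unit vectors (x east, y north, z up), v₁ plunges 59°→285° and v₂ plunges 53°→185°.
The plane normal is n = v₁ × v₂ ∝ (-0.620, -0.352, 0.305).
tan δ = √(n_x²+n_y²)/n_z = 0.713/0.305, so δ = 66.8°.
Dip direction = azimuth of (n_x, n_y) = atan2(-0.620, -0.352) = 240°.

true dip 67°, dip direction 240°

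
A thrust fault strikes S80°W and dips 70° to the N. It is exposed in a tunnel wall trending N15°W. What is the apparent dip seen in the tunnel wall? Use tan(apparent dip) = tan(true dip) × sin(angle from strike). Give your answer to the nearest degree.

The strike is S80°W and the section trends N15°W; the acute angle between them is β = 85°.
tan(apparent dip) = tan 70° · sin 85° = 2.7370
apparent dip = arctan 2.7370 = 69.93°

70°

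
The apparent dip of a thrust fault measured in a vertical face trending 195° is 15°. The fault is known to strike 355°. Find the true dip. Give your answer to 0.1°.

38.1°

β = acute angle between strike 355° and section 195° = 20°.
tan(true dip) = tan 15° / sin 20° = 0.7834
δ = arctan(0.7834) = 38.08°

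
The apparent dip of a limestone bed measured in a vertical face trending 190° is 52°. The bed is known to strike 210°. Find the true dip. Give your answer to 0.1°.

The section is 20° from the strike.
tan(true dip) = tan 52° / sin 20° = 3.7423
δ = arctan(3.7423) = 75.04°

75.0°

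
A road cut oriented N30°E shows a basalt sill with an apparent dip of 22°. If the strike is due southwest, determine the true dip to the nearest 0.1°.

The section is 15° from the strike.
tan(true dip) = tan 22° / sin 15° = 1.5610
δ = arctan(1.5610) = 57.36°

57.4°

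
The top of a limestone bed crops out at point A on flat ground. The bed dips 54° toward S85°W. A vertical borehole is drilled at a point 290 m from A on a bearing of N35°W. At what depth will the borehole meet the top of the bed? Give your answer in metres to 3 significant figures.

200 m

The hole lies 60° from the dip direction, so the down-dip offset is 290 × cos 60° = 145.00 m.
Depth = down-dip offset × tan(dip) = 145.00 × tan 54° = 145.00 × 1.3764
Depth = 199.58 m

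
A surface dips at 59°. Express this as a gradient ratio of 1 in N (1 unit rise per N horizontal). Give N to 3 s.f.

1 : N means tan θ = 1/N, so N = 1/tan 59° = 1/1.6643

1 in 0.601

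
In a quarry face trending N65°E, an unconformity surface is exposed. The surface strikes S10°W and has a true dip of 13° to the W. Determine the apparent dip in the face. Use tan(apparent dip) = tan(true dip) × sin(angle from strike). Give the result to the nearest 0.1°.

10.7°

Angle between strike (S10°W) and section (N65°E): β = 55°.
tan(apparent dip) = tan 13° · sin 55° = 0.1891
α = arctan(0.1891) = 10.71°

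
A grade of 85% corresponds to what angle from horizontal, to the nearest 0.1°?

40.4°

tan θ = 85/100 = 0.8500
θ = arctan(0.8500) = 40.36°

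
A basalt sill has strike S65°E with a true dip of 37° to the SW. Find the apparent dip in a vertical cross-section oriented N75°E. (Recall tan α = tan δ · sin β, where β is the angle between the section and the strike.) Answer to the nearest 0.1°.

25.8°

The strike is S65°E and the section trends N75°E; the acute angle between them is β = 40°.
tan(apparent dip) = tan 37° · sin 40° = 0.4844
apparent dip = arctan 0.4844 = 25.84°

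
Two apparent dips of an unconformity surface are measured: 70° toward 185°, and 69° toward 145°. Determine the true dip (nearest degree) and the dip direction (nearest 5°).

true dip 71°, dip direction 170°

The two traces are lines in the plane: v₁ = (sin 185°·cos 70°, cos 185°·cos 70°, −sin 70°), v₂ = (sin 145°·cos 69°, cos 145°·cos 69°, −sin 69°).
Cross product v₁ × v₂ gives the pole to the plane: n ∝ (0.042, -0.221, 0.079).
Dip δ = arctan(|n_h|/n_z) = arctan(0.225/0.079) = 70.7°.
Dip direction = atan2(0.042, -0.221) = 169° (azimuth of n's horizontal projection).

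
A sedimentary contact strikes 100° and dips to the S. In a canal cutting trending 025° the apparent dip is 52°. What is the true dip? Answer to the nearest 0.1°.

The section is 75° from the strike.
tan δ = tan α / sin β = tan 52° / sin 75° = 1.2799 / 0.9659 = 1.3251
δ = arctan(1.3251) = 52.96°

53.0°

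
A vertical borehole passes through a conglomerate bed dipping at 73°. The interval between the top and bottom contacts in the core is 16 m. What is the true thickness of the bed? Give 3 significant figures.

4.68 m

True thickness t = h · cos(dip) = 16 × cos 73°
t = 16 × 0.2924 = 4.678 m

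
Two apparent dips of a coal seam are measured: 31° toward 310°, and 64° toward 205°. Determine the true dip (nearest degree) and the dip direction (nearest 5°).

Represent each trace as a vector plunging at its apparent dip toward its trend (east-north-up frame): v₁ = (-0.657, 0.551, -0.515), v₂ = (-0.185, -0.397, -0.899).
n = v₁ × v₂ = (-0.700, -0.495, 0.363) (taken with n_z > 0).
Dip δ = arctan(|n_h|/n_z) = arctan(0.857/0.363) = 67.0°.
Dip direction = azimuth of (n_x, n_y) = atan2(-0.700, -0.495) = 235°.

true dip 67°, dip direction 235°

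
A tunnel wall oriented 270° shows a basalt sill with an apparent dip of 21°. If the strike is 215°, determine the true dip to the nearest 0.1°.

The section is 55° from the strike.
tan δ = tan α / sin β = tan 21° / sin 55° = 0.3839 / 0.8192 = 0.4686
δ = arctan(0.4686) = 25.11°

25.1°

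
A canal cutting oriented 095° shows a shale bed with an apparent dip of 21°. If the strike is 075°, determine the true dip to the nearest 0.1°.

The section is 20° from the strike.
tan(true dip) = tan 21° / sin 20° = 1.1223
δ = arctan(1.1223) = 48.30°

48.3°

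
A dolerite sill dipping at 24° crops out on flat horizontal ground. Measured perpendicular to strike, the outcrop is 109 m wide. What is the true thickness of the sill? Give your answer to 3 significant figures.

True thickness t = w · sin(dip) = 109 × sin 24°
t = 109 × 0.4067 = 44.334 m

44.3 m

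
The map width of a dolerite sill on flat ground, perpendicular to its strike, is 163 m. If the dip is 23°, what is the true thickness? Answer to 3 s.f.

63.7 m

True thickness t = w · sin(dip) = 163 × sin 23°
t = 163 × 0.3907 = 63.689 m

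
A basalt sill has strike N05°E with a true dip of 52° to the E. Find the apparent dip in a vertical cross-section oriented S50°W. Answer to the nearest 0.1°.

42.1°

The strike is N05°E and the section trends S50°W; the acute angle between them is β = 45°.
tan α = tan 52° × sin 45° = 1.2799 × 0.7071 = 0.9051
apparent dip = arctan 0.9051 = 42.15°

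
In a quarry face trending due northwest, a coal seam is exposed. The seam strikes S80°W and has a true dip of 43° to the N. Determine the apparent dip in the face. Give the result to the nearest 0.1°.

The section lies 55° from the strike.
tan(apparent dip) = tan 43° · sin 55° = 0.7639
apparent dip = arctan 0.7639 = 37.38°

37.4°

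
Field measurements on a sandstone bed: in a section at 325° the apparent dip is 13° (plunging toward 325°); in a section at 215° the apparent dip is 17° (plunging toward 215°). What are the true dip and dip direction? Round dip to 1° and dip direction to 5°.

true dip 25°, dip direction 265°

Represent each trace as a vector plunging at its apparent dip toward its trend (east-north-up frame): v₁ = (-0.559, 0.798, -0.225), v₂ = (-0.549, -0.783, -0.292).
n = v₁ × v₂ = (-0.410, -0.040, 0.876) (taken with n_z > 0).
tan δ = √(n_x²+n_y²)/n_z = 0.412/0.876, so δ = 25.2°.
Dip direction = atan2(-0.410, -0.040) = 264° (azimuth of n's horizontal projection).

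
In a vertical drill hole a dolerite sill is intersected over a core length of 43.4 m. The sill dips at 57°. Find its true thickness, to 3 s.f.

23.6 m

True thickness t = h · cos(dip) = 43.4 × cos 57°
t = 43.4 × 0.5446 = 23.637 m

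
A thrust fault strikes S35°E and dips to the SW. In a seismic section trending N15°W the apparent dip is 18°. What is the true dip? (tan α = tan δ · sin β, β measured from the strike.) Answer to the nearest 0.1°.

43.5°

β = acute angle between strike S35°E and section N15°W = 20°.
tan(true dip) = tan 18° / sin 20° = 0.9500
true dip = arctan 0.9500 = 43.53°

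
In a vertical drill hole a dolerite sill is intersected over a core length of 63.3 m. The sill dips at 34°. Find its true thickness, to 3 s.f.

True thickness t = h · cos(dip) = 63.3 × cos 34°
t = 63.3 × 0.8290 = 52.478 m

52.5 m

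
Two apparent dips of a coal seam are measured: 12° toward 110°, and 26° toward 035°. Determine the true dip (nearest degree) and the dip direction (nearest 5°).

Represent each trace as a vector plunging at its apparent dip toward its trend (east-north-up frame): v₁ = (0.919, -0.335, -0.208), v₂ = (0.516, 0.736, -0.438).
n = v₁ × v₂ = (0.300, 0.296, 0.849) (taken with n_z > 0).
True dip = arccos(n_z / |n|) = arccos(0.8959) = 26.4°.
Dip direction = azimuth of (n_x, n_y) = atan2(0.300, 0.296) = 45°.

true dip 26°, dip direction 045°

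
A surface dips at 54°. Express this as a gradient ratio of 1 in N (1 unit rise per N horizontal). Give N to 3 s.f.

1 in 0.727

1 : N means tan θ = 1/N, so N = 1/tan 54° = 1/1.3764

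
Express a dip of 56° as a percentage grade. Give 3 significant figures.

148%

grade % = 100 × tan 56° = 100 × 1.4826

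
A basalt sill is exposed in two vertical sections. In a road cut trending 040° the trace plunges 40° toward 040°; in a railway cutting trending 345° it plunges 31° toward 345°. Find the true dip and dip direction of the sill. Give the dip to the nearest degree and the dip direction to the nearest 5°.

true dip 40°, dip direction 030°

Each apparent-dip line lies in the plane. As unit vectors (x east, y north, z up), v₁ plunges 40°→040° and v₂ plunges 31°→345°.
n = v₁ × v₂ = (0.230, 0.396, 0.538) (taken with n_z > 0).
tan δ = √(n_x²+n_y²)/n_z = 0.458/0.538, so δ = 40.4°.
The horizontal component of n points toward azimuth atan2(n_x, n_y) = 30°, the dip direction.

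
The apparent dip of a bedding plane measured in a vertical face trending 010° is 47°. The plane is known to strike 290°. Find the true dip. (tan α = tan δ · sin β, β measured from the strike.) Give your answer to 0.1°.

47.4°

β = acute angle between strike 290° and section 010° = 80°.
tan(true dip) = tan 47° / sin 80° = 1.0889
δ = arctan(1.0889) = 47.44°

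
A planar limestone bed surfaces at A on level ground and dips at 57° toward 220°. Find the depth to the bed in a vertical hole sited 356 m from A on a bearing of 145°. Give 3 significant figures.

142 m

The hole lies 75° from the dip direction, so the down-dip offset is 356 × cos 75° = 92.14 m.
Depth = down-dip offset × tan(dip) = 92.14 × tan 57° = 92.14 × 1.5399
Depth = 141.88 m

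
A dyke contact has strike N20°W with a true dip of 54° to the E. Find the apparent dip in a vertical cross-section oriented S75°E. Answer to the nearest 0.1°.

48.4°

Angle between strike (N20°W) and section (S75°E): β = 55°.
tan α = tan 54° × sin 55° = 1.3764 × 0.8192 = 1.1275
α = arctan(1.1275) = 48.43°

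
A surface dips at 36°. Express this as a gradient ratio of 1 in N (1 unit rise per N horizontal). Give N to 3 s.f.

1 : N means tan θ = 1/N, so N = 1/tan 36° = 1/0.7265

1 in 1.38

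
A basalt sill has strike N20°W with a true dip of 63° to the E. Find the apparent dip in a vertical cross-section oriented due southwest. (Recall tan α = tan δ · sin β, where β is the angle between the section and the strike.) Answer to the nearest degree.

The section lies 65° from the strike.
tan(apparent dip) = tan 63° · sin 65° = 1.7787
apparent dip = arctan 1.7787 = 60.66°

61°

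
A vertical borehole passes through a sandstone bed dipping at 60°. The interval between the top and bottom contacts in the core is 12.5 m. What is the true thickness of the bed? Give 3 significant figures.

True thickness t = h · cos(dip) = 12.5 × cos 60°
t = 12.5 × 0.5000 = 6.250 m

6.25 m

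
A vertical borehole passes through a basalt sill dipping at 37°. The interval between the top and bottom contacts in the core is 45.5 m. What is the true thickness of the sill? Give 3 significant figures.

36.3 m

True thickness t = h · cos(dip) = 45.5 × cos 37°
t = 45.5 × 0.7986 = 36.338 m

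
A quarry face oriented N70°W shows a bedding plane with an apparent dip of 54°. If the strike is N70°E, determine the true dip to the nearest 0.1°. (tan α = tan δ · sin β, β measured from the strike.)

65.0°

The section is 40° from the strike.
tan δ = tan α / sin β = tan 54° / sin 40° = 1.3764 / 0.6428 = 2.1413
δ = arctan(2.1413) = 64.97°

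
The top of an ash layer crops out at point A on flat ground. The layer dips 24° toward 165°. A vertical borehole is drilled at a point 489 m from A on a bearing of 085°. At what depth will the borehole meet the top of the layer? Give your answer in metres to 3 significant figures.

37.8 m

The hole lies 80° from the dip direction, so the down-dip offset is 489 × cos 80° = 84.91 m.
Depth = down-dip offset × tan(dip) = 84.91 × tan 24° = 84.91 × 0.4452
Depth = 37.81 m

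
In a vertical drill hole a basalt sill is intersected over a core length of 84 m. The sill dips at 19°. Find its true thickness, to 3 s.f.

True thickness t = h · cos(dip) = 84 × cos 19°
t = 84 × 0.9455 = 79.424 m

79.4 m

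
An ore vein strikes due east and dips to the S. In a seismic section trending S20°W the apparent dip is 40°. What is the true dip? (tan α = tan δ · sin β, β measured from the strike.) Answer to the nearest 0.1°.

41.8°

The section is 70° from the strike.
tan δ = tan α / sin β = tan 40° / sin 70° = 0.8391 / 0.9397 = 0.8930
δ = arctan(0.8930) = 41.76°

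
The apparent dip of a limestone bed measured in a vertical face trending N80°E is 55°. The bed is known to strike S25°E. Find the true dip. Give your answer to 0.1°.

β = acute angle between strike S25°E and section N80°E = 75°.
tan δ = tan α / sin β = tan 55° / sin 75° = 1.4281 / 0.9659 = 1.4785
true dip = arctan 1.4785 = 55.93°

55.9°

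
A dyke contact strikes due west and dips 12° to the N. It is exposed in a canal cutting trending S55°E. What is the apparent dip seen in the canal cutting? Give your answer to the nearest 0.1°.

The section lies 35° from the strike.
tan α = tan 12° × sin 35° = 0.2126 × 0.5736 = 0.1219
α = arctan(0.1219) = 6.95°

7.0°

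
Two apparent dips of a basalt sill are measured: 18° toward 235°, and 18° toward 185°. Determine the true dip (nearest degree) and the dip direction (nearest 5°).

true dip 20°, dip direction 210°

The two traces are lines in the plane: v₁ = (sin 235°·cos 18°, cos 235°·cos 18°, −sin 18°), v₂ = (sin 185°·cos 18°, cos 185°·cos 18°, −sin 18°).
The plane normal is n = v₁ × v₂ ∝ (-0.124, -0.215, 0.693).
True dip = arccos(n_z / |n|) = arccos(0.9413) = 19.7°.
Dip direction = azimuth of (n_x, n_y) = atan2(-0.124, -0.215) = 210°.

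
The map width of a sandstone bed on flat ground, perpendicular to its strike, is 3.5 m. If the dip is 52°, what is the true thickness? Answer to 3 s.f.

2.76 m

True thickness t = w · sin(dip) = 3.5 × sin 52°
t = 3.5 × 0.7880 = 2.758 m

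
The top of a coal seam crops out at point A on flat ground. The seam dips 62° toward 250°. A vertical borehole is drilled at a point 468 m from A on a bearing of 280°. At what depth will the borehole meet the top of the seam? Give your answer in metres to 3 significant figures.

762 m

The hole lies 30° from the dip direction, so the down-dip offset is 468 × cos 30° = 405.30 m.
Depth = down-dip offset × tan(dip) = 405.30 × tan 62° = 405.30 × 1.8807
Depth = 762.26 m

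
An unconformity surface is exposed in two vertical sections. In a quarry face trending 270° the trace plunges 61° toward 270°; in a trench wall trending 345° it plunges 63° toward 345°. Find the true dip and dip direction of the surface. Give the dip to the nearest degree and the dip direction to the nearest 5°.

The two traces are lines in the plane: v₁ = (sin 270°·cos 61°, cos 270°·cos 61°, −sin 61°), v₂ = (sin 345°·cos 63°, cos 345°·cos 63°, −sin 63°).
n = v₁ × v₂ = (-0.384, 0.329, 0.213) (taken with n_z > 0).
Dip δ = arctan(|n_h|/n_z) = arctan(0.505/0.213) = 67.2°.
Dip direction = azimuth of (n_x, n_y) = atan2(-0.384, 0.329) = 311°.

true dip 67°, dip direction 310°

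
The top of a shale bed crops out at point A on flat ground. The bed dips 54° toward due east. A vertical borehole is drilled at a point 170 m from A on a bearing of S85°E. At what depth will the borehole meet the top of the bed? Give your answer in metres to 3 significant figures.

The hole lies 5° from the dip direction, so the down-dip offset is 170 × cos 5° = 169.35 m.
Depth = down-dip offset × tan(dip) = 169.35 × tan 54° = 169.35 × 1.3764
Depth = 233.09 m

233 m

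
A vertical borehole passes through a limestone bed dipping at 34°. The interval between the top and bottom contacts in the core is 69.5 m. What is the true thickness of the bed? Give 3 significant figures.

57.6 m

True thickness t = h · cos(dip) = 69.5 × cos 34°
t = 69.5 × 0.8290 = 57.618 m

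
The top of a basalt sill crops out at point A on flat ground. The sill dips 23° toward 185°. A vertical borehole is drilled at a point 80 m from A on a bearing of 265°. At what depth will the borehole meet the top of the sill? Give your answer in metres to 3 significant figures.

The hole lies 80° from the dip direction, so the down-dip offset is 80 × cos 80° = 13.89 m.
Depth = down-dip offset × tan(dip) = 13.89 × tan 23° = 13.89 × 0.4245
Depth = 5.90 m

5.90 m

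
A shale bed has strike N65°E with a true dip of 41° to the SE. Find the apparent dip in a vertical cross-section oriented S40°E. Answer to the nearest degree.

The section lies 75° from the strike.
tan(apparent dip) = tan 41° · sin 75° = 0.8397
α = arctan(0.8397) = 40.02°

40°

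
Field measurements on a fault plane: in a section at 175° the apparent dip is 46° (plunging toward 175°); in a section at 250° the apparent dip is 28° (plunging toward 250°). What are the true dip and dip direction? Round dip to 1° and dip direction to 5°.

true dip 47°, dip direction 190°

Represent each trace as a vector plunging at its apparent dip toward its trend (east-north-up frame): v₁ = (0.061, -0.692, -0.719), v₂ = (-0.830, -0.302, -0.469).
n = v₁ × v₂ = (-0.108, -0.625, 0.592) (taken with n_z > 0).
True dip = arccos(n_z / |n|) = arccos(0.6825) = 47.0°.
Dip direction = atan2(-0.108, -0.625) = 190° (azimuth of n's horizontal projection).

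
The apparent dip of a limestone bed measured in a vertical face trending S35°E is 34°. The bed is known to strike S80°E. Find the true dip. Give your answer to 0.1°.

43.6°

β = acute angle between strike S80°E and section S35°E = 45°.
tan(true dip) = tan 34° / sin 45° = 0.9539
true dip = arctan 0.9539 = 43.65°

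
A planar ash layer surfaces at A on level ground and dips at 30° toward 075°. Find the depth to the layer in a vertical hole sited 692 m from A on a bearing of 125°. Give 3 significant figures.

The hole lies 50° from the dip direction, so the down-dip offset is 692 × cos 50° = 444.81 m.
Depth = down-dip offset × tan(dip) = 444.81 × tan 30° = 444.81 × 0.5774
Depth = 256.81 m

257 m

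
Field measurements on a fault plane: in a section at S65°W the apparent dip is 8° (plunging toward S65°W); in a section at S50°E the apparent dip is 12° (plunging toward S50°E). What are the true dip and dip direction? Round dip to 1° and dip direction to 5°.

true dip 18°, dip direction 180°

The two traces are lines in the plane: v₁ = (sin 245°·cos 8°, cos 245°·cos 8°, −sin 8°), v₂ = (sin 130°·cos 12°, cos 130°·cos 12°, −sin 12°).
Cross product v₁ × v₂ gives the pole to the plane: n ∝ (-0.000, -0.291, 0.878).
Dip δ = arctan(|n_h|/n_z) = arctan(0.291/0.878) = 18.3°.
Dip direction = azimuth of (n_x, n_y) = atan2(-0.000, -0.291) = 180°.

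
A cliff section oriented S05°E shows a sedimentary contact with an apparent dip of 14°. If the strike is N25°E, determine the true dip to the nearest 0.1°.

26.5°

β = acute angle between strike N25°E and section S05°E = 30°.
tan(true dip) = tan 14° / sin 30° = 0.4987
δ = arctan(0.4987) = 26.50°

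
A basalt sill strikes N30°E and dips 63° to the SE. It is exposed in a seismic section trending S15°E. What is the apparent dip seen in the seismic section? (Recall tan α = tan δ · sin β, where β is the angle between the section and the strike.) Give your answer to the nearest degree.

The section lies 45° from the strike.
tan α = tan 63° × sin 45° = 1.9626 × 0.7071 = 1.3878
apparent dip = arctan 1.3878 = 54.22°

54°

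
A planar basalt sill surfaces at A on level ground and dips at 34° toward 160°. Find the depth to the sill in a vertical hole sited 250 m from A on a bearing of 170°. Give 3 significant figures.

The hole lies 10° from the dip direction, so the down-dip offset is 250 × cos 10° = 246.20 m.
Depth = down-dip offset × tan(dip) = 246.20 × tan 34° = 246.20 × 0.6745
Depth = 166.07 m

166 m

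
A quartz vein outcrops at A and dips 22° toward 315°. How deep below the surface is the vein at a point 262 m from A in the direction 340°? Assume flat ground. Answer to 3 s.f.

The hole lies 25° from the dip direction, so the down-dip offset is 262 × cos 25° = 237.45 m.
Depth = down-dip offset × tan(dip) = 237.45 × tan 22° = 237.45 × 0.4040
Depth = 95.94 m

95.9 m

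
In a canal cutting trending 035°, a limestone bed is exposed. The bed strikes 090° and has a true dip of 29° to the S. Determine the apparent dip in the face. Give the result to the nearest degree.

24°

The section lies 55° from the strike.
tan(apparent dip) = tan 29° · sin 55° = 0.4541
α = arctan(0.4541) = 24.42°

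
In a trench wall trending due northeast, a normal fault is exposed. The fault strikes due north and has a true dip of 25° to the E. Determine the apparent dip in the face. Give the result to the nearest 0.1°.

The section lies 45° from the strike.
tan α = tan 25° × sin 45° = 0.4663 × 0.7071 = 0.3297
apparent dip = arctan 0.3297 = 18.25°

18.2°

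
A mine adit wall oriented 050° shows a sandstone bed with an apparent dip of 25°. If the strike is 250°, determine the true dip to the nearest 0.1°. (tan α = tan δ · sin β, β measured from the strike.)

53.7°

β = acute angle between strike 250° and section 050° = 20°.
tan(true dip) = tan 25° / sin 20° = 1.3634
δ = arctan(1.3634) = 53.74°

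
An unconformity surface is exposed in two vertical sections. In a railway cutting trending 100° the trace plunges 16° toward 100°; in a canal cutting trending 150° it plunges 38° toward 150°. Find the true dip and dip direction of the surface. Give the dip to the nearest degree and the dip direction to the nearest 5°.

The two traces are lines in the plane: v₁ = (sin 100°·cos 16°, cos 100°·cos 16°, −sin 16°), v₂ = (sin 150°·cos 38°, cos 150°·cos 38°, −sin 38°).
The plane normal is n = v₁ × v₂ ∝ (0.085, -0.474, 0.580).
True dip = arccos(n_z / |n|) = arccos(0.7693) = 39.7°.
Dip direction = azimuth of (n_x, n_y) = atan2(0.085, -0.474) = 170°.

true dip 40°, dip direction 170°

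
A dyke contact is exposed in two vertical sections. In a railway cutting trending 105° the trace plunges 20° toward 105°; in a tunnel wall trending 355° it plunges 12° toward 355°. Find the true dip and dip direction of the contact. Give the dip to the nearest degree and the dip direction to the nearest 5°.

Represent each trace as a vector plunging at its apparent dip toward its trend (east-north-up frame): v₁ = (0.908, -0.243, -0.342), v₂ = (-0.085, 0.974, -0.208).
Cross product v₁ × v₂ gives the pole to the plane: n ∝ (0.384, 0.218, 0.864).
Dip δ = arctan(|n_h|/n_z) = arctan(0.441/0.864) = 27.1°.
The horizontal component of n points toward azimuth atan2(n_x, n_y) = 60°, the dip direction.

true dip 27°, dip direction 060°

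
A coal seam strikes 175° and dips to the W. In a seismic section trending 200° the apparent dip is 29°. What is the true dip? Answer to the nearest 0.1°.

The section is 25° from the strike.
tan δ = tan α / sin β = tan 29° / sin 25° = 0.5543 / 0.4226 = 1.3116
true dip = arctan 1.3116 = 52.68°

52.7°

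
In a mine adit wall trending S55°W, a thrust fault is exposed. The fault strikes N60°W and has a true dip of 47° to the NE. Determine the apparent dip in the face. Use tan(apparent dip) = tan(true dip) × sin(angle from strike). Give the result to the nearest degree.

44°

Angle between strike (N60°W) and section (S55°W): β = 65°.
tan(apparent dip) = tan 47° · sin 65° = 0.9719
apparent dip = arctan 0.9719 = 44.18°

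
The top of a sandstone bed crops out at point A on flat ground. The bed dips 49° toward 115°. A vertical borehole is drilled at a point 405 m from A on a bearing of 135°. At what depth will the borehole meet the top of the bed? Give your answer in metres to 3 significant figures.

438 m

The hole lies 20° from the dip direction, so the down-dip offset is 405 × cos 20° = 380.58 m.
Depth = down-dip offset × tan(dip) = 380.58 × tan 49° = 380.58 × 1.1504
Depth = 437.80 m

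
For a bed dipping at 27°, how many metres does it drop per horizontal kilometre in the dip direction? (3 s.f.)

drop per km = 1000 × tan 27° = 1000 × 0.5095

510 m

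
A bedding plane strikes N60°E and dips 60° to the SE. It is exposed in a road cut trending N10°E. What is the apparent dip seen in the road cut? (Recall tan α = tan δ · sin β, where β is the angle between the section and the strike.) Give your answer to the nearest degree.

53°

The strike is N60°E and the section trends N10°E; the acute angle between them is β = 50°.
tan α = tan 60° × sin 50° = 1.7321 × 0.7660 = 1.3268
apparent dip = arctan 1.3268 = 53.00°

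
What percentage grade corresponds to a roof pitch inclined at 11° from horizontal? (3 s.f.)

19.4%

grade % = 100 × tan 11° = 100 × 0.1944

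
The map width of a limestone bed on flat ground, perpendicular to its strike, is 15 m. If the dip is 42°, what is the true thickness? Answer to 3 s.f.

True thickness t = w · sin(dip) = 15 × sin 42°
t = 15 × 0.6691 = 10.037 m

10.0 m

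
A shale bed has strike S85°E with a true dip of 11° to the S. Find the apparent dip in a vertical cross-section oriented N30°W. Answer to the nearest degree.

The strike is S85°E and the section trends N30°W; the acute angle between them is β = 55°.
tan(apparent dip) = tan 11° · sin 55° = 0.1592
apparent dip = arctan 0.1592 = 9.05°

9°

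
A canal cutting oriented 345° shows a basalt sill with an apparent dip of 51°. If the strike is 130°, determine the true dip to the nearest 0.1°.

β = acute angle between strike 130° and section 345° = 35°.
tan(true dip) = tan 51° / sin 35° = 2.1530
δ = arctan(2.1530) = 65.09°

65.1°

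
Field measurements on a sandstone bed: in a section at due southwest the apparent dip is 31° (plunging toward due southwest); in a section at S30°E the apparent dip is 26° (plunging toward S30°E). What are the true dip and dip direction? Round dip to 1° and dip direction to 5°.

true dip 35°, dip direction 195°

The two traces are lines in the plane: v₁ = (sin 225°·cos 31°, cos 225°·cos 31°, −sin 31°), v₂ = (sin 150°·cos 26°, cos 150°·cos 26°, −sin 26°).
Cross product v₁ × v₂ gives the pole to the plane: n ∝ (-0.135, -0.497, 0.744).
Dip δ = arctan(|n_h|/n_z) = arctan(0.515/0.744) = 34.7°.
Dip direction = azimuth of (n_x, n_y) = atan2(-0.135, -0.497) = 195°.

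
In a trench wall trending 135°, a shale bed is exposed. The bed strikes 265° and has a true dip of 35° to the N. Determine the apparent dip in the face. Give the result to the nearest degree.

Angle between strike (265°) and section (135°): β = 50°.
tan(apparent dip) = tan 35° · sin 50° = 0.5364
apparent dip = arctan 0.5364 = 28.21°

28°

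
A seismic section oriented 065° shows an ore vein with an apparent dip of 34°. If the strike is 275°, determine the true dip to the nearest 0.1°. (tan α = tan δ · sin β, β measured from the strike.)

53.5°

β = acute angle between strike 275° and section 065° = 30°.
tan(true dip) = tan 34° / sin 30° = 1.3490
true dip = arctan 1.3490 = 53.45°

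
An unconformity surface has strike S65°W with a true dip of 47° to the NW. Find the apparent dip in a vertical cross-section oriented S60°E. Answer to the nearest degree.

The strike is S65°W and the section trends S60°E; the acute angle between them is β = 55°.
tan α = tan 47° × sin 55° = 1.0724 × 0.8192 = 0.8784
α = arctan(0.8784) = 41.30°

41°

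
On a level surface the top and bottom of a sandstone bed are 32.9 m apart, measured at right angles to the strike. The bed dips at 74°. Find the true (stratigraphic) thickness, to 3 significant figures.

31.6 m

True thickness t = w · sin(dip) = 32.9 × sin 74°
t = 32.9 × 0.9613 = 31.626 m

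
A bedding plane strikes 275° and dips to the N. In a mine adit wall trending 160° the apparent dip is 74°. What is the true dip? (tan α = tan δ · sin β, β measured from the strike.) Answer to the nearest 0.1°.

75.4°

The section is 65° from the strike.
tan δ = tan α / sin β = tan 74° / sin 65° = 3.4874 / 0.9063 = 3.8479
true dip = arctan 3.8479 = 75.43°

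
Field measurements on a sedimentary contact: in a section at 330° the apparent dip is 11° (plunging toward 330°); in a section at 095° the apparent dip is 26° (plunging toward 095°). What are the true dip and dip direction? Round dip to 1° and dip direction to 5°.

true dip 37°, dip direction 045°

Each apparent-dip line lies in the plane. As unit vectors (x east, y north, z up), v₁ plunges 11°→330° and v₂ plunges 26°→095°.
The plane normal is n = v₁ × v₂ ∝ (0.388, 0.386, 0.723).
Dip δ = arctan(|n_h|/n_z) = arctan(0.547/0.723) = 37.1°.
Dip direction = azimuth of (n_x, n_y) = atan2(0.388, 0.386) = 45°.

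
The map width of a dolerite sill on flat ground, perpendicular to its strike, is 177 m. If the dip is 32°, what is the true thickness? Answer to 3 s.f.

True thickness t = w · sin(dip) = 177 × sin 32°
t = 177 × 0.5299 = 93.796 m

93.8 m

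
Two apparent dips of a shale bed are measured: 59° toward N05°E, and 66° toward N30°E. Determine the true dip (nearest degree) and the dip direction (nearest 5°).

Represent each trace as a vector plunging at its apparent dip toward its trend (east-north-up frame): v₁ = (0.045, 0.513, -0.857), v₂ = (0.203, 0.352, -0.914).
The plane normal is n = v₁ × v₂ ∝ (0.167, 0.133, 0.089).
Dip δ = arctan(|n_h|/n_z) = arctan(0.214/0.089) = 67.5°.
Dip direction = azimuth of (n_x, n_y) = atan2(0.167, 0.133) = 51°.

true dip 67°, dip direction 050°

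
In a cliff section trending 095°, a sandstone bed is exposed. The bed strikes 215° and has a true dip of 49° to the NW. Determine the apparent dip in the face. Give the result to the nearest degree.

Angle between strike (215°) and section (095°): β = 60°.
tan α = tan 49° × sin 60° = 1.1504 × 0.8660 = 0.9962
α = arctan(0.9962) = 44.89°

45°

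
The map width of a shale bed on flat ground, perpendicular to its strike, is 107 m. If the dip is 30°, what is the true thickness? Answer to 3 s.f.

53.5 m

True thickness t = w · sin(dip) = 107 × sin 30°
t = 107 × 0.5000 = 53.500 m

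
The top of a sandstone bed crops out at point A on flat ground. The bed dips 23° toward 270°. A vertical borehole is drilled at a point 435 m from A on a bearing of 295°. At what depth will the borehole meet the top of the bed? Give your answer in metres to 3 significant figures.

The hole lies 25° from the dip direction, so the down-dip offset is 435 × cos 25° = 394.24 m.
Depth = down-dip offset × tan(dip) = 394.24 × tan 23° = 394.24 × 0.4245
Depth = 167.35 m

167 m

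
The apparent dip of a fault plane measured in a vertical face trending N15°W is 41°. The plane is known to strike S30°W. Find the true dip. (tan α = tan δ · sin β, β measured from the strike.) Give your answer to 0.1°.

The section is 45° from the strike.
tan δ = tan α / sin β = tan 41° / sin 45° = 0.8693 / 0.7071 = 1.2294
δ = arctan(1.2294) = 50.87°

50.9°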